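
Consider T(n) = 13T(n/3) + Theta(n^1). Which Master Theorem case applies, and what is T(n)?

Master Theorem for T(n) = 13T(n/3) + O(n^1):

a = 13, b = 3, c = 1
log_b(a) = log_3(13) = 2.3347

Case 1: c = 1 < log_3(13) = 2.3347
T(n) = O(n^(log_3 13))

For T(n) = 13T(n/3) + O(n^1): log_3(13) = 2.3347. This is Case 1 of the Master Theorem (c < log_b(a), work dominated by leaves), giving O(n^(log_3 13)).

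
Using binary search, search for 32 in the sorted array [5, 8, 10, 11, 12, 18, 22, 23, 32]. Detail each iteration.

Binary search for 32 in [5, 8, 10, 11, 12, 18, 22, 23, 32]:

lo=0, hi=8, mid=4, arr[mid]=12 -> 12 < 32, search right half
lo=5, hi=8, mid=6, arr[mid]=22 -> 22 < 32, search right half
lo=7, hi=8, mid=7, arr[mid]=23 -> 23 < 32, search right half
lo=8, hi=8, mid=8, arr[mid]=32 -> Found target at index 8!

Binary search finds 32 at index 8 after 4 comparisons. The search repeatedly halves the search space by comparing with the middle element.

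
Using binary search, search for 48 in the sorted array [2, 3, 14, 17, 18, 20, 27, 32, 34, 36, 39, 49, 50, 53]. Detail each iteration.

Binary search for 48 in [2, 3, 14, 17, 18, 20, 27, 32, 34, 36, 39, 49, 50, 53]:

lo=0, hi=13, mid=6, arr[mid]=27 -> 27 < 48, search right half
lo=7, hi=13, mid=10, arr[mid]=39 -> 39 < 48, search right half
lo=11, hi=13, mid=12, arr[mid]=50 -> 50 > 48, search left half
lo=11, hi=11, mid=11, arr[mid]=49 -> 49 > 48, search left half
lo=11 > hi=10, target 48 not found

Binary search determines that 48 is not in the array after 4 comparisons. The search space was exhausted without finding the target.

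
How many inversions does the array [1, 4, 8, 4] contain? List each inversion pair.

Finding inversions in [1, 4, 8, 4]:

(2, 3): arr[2]=8 > arr[3]=4

Total inversions: 1

The array has 1 inversion(s): (2,3). Each pair (i,j) satisfies i < j and arr[i] > arr[j].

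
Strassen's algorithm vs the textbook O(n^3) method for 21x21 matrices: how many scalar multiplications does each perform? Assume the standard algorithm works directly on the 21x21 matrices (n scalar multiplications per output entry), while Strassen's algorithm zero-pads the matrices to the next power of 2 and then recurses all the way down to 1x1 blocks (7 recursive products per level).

Matrix multiplication for 21x21 matrices:

Strassen's algorithm requires power-of-2 dimensions. Pad 21x21 to 32x32 (next power of 2).

Standard algorithm: 21^3 = 9261 multiplications
Strassen's algorithm: 7^(log2(32)) = 7^5 = 16807 multiplications
Difference: 9261 - 16807 = -7546 (Strassen uses MORE here due to padding overhead — for small or just-over-power-of-2 n, padding can outweigh the per-level savings)

Standard: 9261 multiplications (21^3). Strassen: 16807 multiplications (7^5, after padding to 32x32). Strassen reduces 8 recursive multiplications to 7 at each level.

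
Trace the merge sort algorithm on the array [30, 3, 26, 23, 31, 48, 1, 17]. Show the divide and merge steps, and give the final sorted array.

Merge sort trace:

Split: [30, 3, 26, 23, 31, 48, 1, 17] -> [30, 3, 26, 23] and [31, 48, 1, 17]
  Split: [30, 3, 26, 23] -> [30, 3] and [26, 23]
    Split: [30, 3] -> [30] and [3]
    Merge: [30] + [3] -> [3, 30]
    Split: [26, 23] -> [26] and [23]
    Merge: [26] + [23] -> [23, 26]
  Merge: [3, 30] + [23, 26] -> [3, 23, 26, 30]
  Split: [31, 48, 1, 17] -> [31, 48] and [1, 17]
    Split: [31, 48] -> [31] and [48]
    Merge: [31] + [48] -> [31, 48]
    Split: [1, 17] -> [1] and [17]
    Merge: [1] + [17] -> [1, 17]
  Merge: [31, 48] + [1, 17] -> [1, 17, 31, 48]
Merge: [3, 23, 26, 30] + [1, 17, 31, 48] -> [1, 3, 17, 23, 26, 30, 31, 48]

Final sorted array: [1, 3, 17, 23, 26, 30, 31, 48]

The merge sort proceeds by recursively splitting the array and merging sorted halves.
After all merges, the sorted array is [1, 3, 17, 23, 26, 30, 31, 48].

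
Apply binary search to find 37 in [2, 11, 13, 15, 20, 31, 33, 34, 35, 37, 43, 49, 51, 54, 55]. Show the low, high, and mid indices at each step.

Binary search for 37 in [2, 11, 13, 15, 20, 31, 33, 34, 35, 37, 43, 49, 51, 54, 55]:

lo=0, hi=14, mid=7, arr[mid]=34 -> 34 < 37, search right half
lo=8, hi=14, mid=11, arr[mid]=49 -> 49 > 37, search left half
lo=8, hi=10, mid=9, arr[mid]=37 -> Found target at index 9!

Binary search finds 37 at index 9 after 3 comparisons. The search repeatedly halves the search space by comparing with the middle element.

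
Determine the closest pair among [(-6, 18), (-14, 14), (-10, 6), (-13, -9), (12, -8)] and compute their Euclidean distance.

Computing all pairwise distances among 5 points:

d((-6, 18), (-14, 14)) = 8.9443 <-- minimum
d((-6, 18), (-10, 6)) = 12.6491
d((-6, 18), (-13, -9)) = 27.8927
d((-6, 18), (12, -8)) = 31.6228
d((-14, 14), (-10, 6)) = 8.9443 <-- minimum
d((-14, 14), (-13, -9)) = 23.0217
d((-14, 14), (12, -8)) = 34.0588
d((-10, 6), (-13, -9)) = 15.2971
d((-10, 6), (12, -8)) = 26.0768
d((-13, -9), (12, -8)) = 25.02

Minimum distance: 8.9443 (tie among 2 pairs: (-6, 18) and (-14, 14); (-14, 14) and (-10, 6))

The minimum Euclidean distance is 8.9443. There is a tie: 2 pairs achieve this minimum — (-6, 18) and (-14, 14); (-14, 14) and (-10, 6). Any of these is a valid closest pair. For 5 points, brute-force pairwise comparison is shown above. For large n, the divide-and-conquer algorithm (sort by x, recurse on halves, check the dividing strip) achieves O(n log n).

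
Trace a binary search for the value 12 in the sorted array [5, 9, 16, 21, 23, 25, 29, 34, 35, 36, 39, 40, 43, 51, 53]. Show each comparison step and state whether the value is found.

Binary search for 12 in [5, 9, 16, 21, 23, 25, 29, 34, 35, 36, 39, 40, 43, 51, 53]:

lo=0, hi=14, mid=7, arr[mid]=34 -> 34 > 12, search left half
lo=0, hi=6, mid=3, arr[mid]=21 -> 21 > 12, search left half
lo=0, hi=2, mid=1, arr[mid]=9 -> 9 < 12, search right half
lo=2, hi=2, mid=2, arr[mid]=16 -> 16 > 12, search left half
lo=2 > hi=1, target 12 not found

Binary search determines that 12 is not in the array after 4 comparisons. The search space was exhausted without finding the target.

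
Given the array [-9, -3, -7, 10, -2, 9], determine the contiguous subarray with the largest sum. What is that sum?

Using Kadane's algorithm on [-9, -3, -7, 10, -2, 9]:

Scanning through the array:
Position 1 (value -3): max_ending_here = -3, max_so_far = -3
Position 2 (value -7): max_ending_here = -7, max_so_far = -3
Position 3 (value 10): max_ending_here = 10, max_so_far = 10
Position 4 (value -2): max_ending_here = 8, max_so_far = 10
Position 5 (value 9): max_ending_here = 17, max_so_far = 17

Maximum subarray: [10, -2, 9]
Maximum sum: 17

The maximum subarray is [10, -2, 9] with sum 17. This subarray runs from index 3 to index 5.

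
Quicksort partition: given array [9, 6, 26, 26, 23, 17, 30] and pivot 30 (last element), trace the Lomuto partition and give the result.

Lomuto partition with pivot = 30:

Initial array: [9, 6, 26, 26, 23, 17, 30]

arr[0]=9 <= 30: swap with position 0, array becomes [9, 6, 26, 26, 23, 17, 30]
arr[1]=6 <= 30: swap with position 1, array becomes [9, 6, 26, 26, 23, 17, 30]
arr[2]=26 <= 30: swap with position 2, array becomes [9, 6, 26, 26, 23, 17, 30]
arr[3]=26 <= 30: swap with position 3, array becomes [9, 6, 26, 26, 23, 17, 30]
arr[4]=23 <= 30: swap with position 4, array becomes [9, 6, 26, 26, 23, 17, 30]
arr[5]=17 <= 30: swap with position 5, array becomes [9, 6, 26, 26, 23, 17, 30]

Place pivot at position 6: [9, 6, 26, 26, 23, 17, 30]
Pivot position: 6

After partitioning with pivot 30, the array becomes [9, 6, 26, 26, 23, 17, 30]. The pivot is placed at index 6. All elements to the left of the pivot are <= 30, and all elements to the right are > 30.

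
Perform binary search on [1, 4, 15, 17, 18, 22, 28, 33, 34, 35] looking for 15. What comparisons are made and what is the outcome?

Binary search for 15 in [1, 4, 15, 17, 18, 22, 28, 33, 34, 35]:

lo=0, hi=9, mid=4, arr[mid]=18 -> 18 > 15, search left half
lo=0, hi=3, mid=1, arr[mid]=4 -> 4 < 15, search right half
lo=2, hi=3, mid=2, arr[mid]=15 -> Found target at index 2!

Binary search finds 15 at index 2 after 3 comparisons. The search repeatedly halves the search space by comparing with the middle element.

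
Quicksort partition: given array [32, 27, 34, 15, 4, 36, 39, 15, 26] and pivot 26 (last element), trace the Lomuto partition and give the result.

Lomuto partition with pivot = 26:

Initial array: [32, 27, 34, 15, 4, 36, 39, 15, 26]

arr[0]=32 > 26: no swap
arr[1]=27 > 26: no swap
arr[2]=34 > 26: no swap
arr[3]=15 <= 26: swap with position 0, array becomes [15, 27, 34, 32, 4, 36, 39, 15, 26]
arr[4]=4 <= 26: swap with position 1, array becomes [15, 4, 34, 32, 27, 36, 39, 15, 26]
arr[5]=36 > 26: no swap
arr[6]=39 > 26: no swap
arr[7]=15 <= 26: swap with position 2, array becomes [15, 4, 15, 32, 27, 36, 39, 34, 26]

Place pivot at position 3: [15, 4, 15, 26, 27, 36, 39, 34, 32]
Pivot position: 3

After partitioning with pivot 26, the array becomes [15, 4, 15, 26, 27, 36, 39, 34, 32]. The pivot is placed at index 3. All elements to the left of the pivot are <= 26, and all elements to the right are > 26.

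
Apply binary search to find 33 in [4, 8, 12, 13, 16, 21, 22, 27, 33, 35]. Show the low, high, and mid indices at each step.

Binary search for 33 in [4, 8, 12, 13, 16, 21, 22, 27, 33, 35]:

lo=0, hi=9, mid=4, arr[mid]=16 -> 16 < 33, search right half
lo=5, hi=9, mid=7, arr[mid]=27 -> 27 < 33, search right half
lo=8, hi=9, mid=8, arr[mid]=33 -> Found target at index 8!

Binary search finds 33 at index 8 after 3 comparisons. The search repeatedly halves the search space by comparing with the middle element.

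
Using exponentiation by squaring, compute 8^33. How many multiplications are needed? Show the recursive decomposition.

Computing 8^33 by squaring (build up from 8^1; each line after the first costs one multiplication):

8^1 = 8
8^2 = (8^1)^2 = 8^2 = 64
8^4 = (8^2)^2 = 64^2 = 4096
8^8 = (8^4)^2 = 4096^2 = 16777216
8^16 = (8^8)^2 = 16777216^2 = 281474976710656
8^32 = (8^16)^2 = 281474976710656^2 = 79228162514264337593543950336
8^33 = 8 * 8^32 = 8 * 79228162514264337593543950336 = 633825300114114700748351602688

Result: 633825300114114700748351602688
Multiplications needed: 6 (6 lines after 8^1)

8^33 = 633825300114114700748351602688. Using exponentiation by squaring, this requires 6 multiplications. The key idea: if the exponent is even, square the half-power; if odd, multiply by the base once.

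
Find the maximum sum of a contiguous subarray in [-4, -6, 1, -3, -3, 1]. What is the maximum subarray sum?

Using Kadane's algorithm on [-4, -6, 1, -3, -3, 1]:

Scanning through the array:
Position 1 (value -6): max_ending_here = -6, max_so_far = -4
Position 2 (value 1): max_ending_here = 1, max_so_far = 1
Position 3 (value -3): max_ending_here = -2, max_so_far = 1
Position 4 (value -3): max_ending_here = -3, max_so_far = 1
Position 5 (value 1): max_ending_here = 1, max_so_far = 1

Maximum subarray: [1]
Maximum sum: 1

The maximum subarray is [1] with sum 1. This subarray runs from index 2 to index 2.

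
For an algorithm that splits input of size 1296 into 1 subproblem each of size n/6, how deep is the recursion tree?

For divide and conquer with division factor 6:

Problem sizes at each level:
Level 0: 1296
Level 1: 216
Level 2: 36
Level 3: 6
Level 4: 1

The root is level 0 and the size-1 base case is level 4 (the tree spans levels 0 through 4, i.e. 5 levels counting the root), so the depth is the number of divisions: log_6(1296) = 4

The recursion tree depth is log_6(1296) = 4. At each level, the problem size is divided by 6, so it takes 4 divisions to reduce to a base case of size 1. The algorithm makes 1 recursive call at each level.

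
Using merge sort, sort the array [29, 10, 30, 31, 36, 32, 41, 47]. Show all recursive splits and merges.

Merge sort trace:

Split: [29, 10, 30, 31, 36, 32, 41, 47] -> [29, 10, 30, 31] and [36, 32, 41, 47]
  Split: [29, 10, 30, 31] -> [29, 10] and [30, 31]
    Split: [29, 10] -> [29] and [10]
    Merge: [29] + [10] -> [10, 29]
    Split: [30, 31] -> [30] and [31]
    Merge: [30] + [31] -> [30, 31]
  Merge: [10, 29] + [30, 31] -> [10, 29, 30, 31]
  Split: [36, 32, 41, 47] -> [36, 32] and [41, 47]
    Split: [36, 32] -> [36] and [32]
    Merge: [36] + [32] -> [32, 36]
    Split: [41, 47] -> [41] and [47]
    Merge: [41] + [47] -> [41, 47]
  Merge: [32, 36] + [41, 47] -> [32, 36, 41, 47]
Merge: [10, 29, 30, 31] + [32, 36, 41, 47] -> [10, 29, 30, 31, 32, 36, 41, 47]

Final sorted array: [10, 29, 30, 31, 32, 36, 41, 47]

The merge sort proceeds by recursively splitting the array and merging sorted halves.
After all merges, the sorted array is [10, 29, 30, 31, 32, 36, 41, 47].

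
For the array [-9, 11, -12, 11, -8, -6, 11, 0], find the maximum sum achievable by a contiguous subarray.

Using Kadane's algorithm on [-9, 11, -12, 11, -8, -6, 11, 0]:

Scanning through the array:
Position 1 (value 11): max_ending_here = 11, max_so_far = 11
Position 2 (value -12): max_ending_here = -1, max_so_far = 11
Position 3 (value 11): max_ending_here = 11, max_so_far = 11
Position 4 (value -8): max_ending_here = 3, max_so_far = 11
Position 5 (value -6): max_ending_here = -3, max_so_far = 11
Position 6 (value 11): max_ending_here = 11, max_so_far = 11
Position 7 (value 0): max_ending_here = 11, max_so_far = 11

Maximum subarray: [11]
Maximum sum: 11

The maximum subarray is [11] with sum 11. This subarray runs from index 1 to index 1.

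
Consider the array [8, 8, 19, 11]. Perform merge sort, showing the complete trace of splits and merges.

Merge sort trace:

Split: [8, 8, 19, 11] -> [8, 8] and [19, 11]
  Split: [8, 8] -> [8] and [8]
  Merge: [8] + [8] -> [8, 8]
  Split: [19, 11] -> [19] and [11]
  Merge: [19] + [11] -> [11, 19]
Merge: [8, 8] + [11, 19] -> [8, 8, 11, 19]

Final sorted array: [8, 8, 11, 19]

The merge sort proceeds by recursively splitting the array and merging sorted halves.
After all merges, the sorted array is [8, 8, 11, 19].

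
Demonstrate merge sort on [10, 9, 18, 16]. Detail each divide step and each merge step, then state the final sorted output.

Merge sort trace:

Split: [10, 9, 18, 16] -> [10, 9] and [18, 16]
  Split: [10, 9] -> [10] and [9]
  Merge: [10] + [9] -> [9, 10]
  Split: [18, 16] -> [18] and [16]
  Merge: [18] + [16] -> [16, 18]
Merge: [9, 10] + [16, 18] -> [9, 10, 16, 18]

Final sorted array: [9, 10, 16, 18]

The merge sort proceeds by recursively splitting the array and merging sorted halves.
After all merges, the sorted array is [9, 10, 16, 18].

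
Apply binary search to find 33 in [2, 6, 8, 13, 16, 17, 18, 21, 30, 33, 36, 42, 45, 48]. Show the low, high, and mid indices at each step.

Binary search for 33 in [2, 6, 8, 13, 16, 17, 18, 21, 30, 33, 36, 42, 45, 48]:

lo=0, hi=13, mid=6, arr[mid]=18 -> 18 < 33, search right half
lo=7, hi=13, mid=10, arr[mid]=36 -> 36 > 33, search left half
lo=7, hi=9, mid=8, arr[mid]=30 -> 30 < 33, search right half
lo=9, hi=9, mid=9, arr[mid]=33 -> Found target at index 9!

Binary search finds 33 at index 9 after 4 comparisons. The search repeatedly halves the search space by comparing with the middle element.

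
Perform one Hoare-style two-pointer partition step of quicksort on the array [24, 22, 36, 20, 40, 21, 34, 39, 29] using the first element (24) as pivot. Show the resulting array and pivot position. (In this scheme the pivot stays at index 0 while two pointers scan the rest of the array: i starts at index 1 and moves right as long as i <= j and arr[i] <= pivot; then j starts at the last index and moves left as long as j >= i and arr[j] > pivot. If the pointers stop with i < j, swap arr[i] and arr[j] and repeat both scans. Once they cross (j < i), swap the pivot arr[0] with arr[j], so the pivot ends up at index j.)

Hoare-style two-pointer partition with pivot = 24:

Initial array: [24, 22, 36, 20, 40, 21, 34, 39, 29]

Pointers start at i = 1, j = 8.
i stops at index 2 (arr[2]=36 > 24), j stops at index 5 (arr[5]=21 <= 24): swap arr[2] and arr[5], array becomes [24, 22, 21, 20, 40, 36, 34, 39, 29]
i ends at 4, j ends at 3: the pointers have crossed (j < i), so scanning stops.

Swap pivot arr[0] with arr[3] to place pivot at position 3: [20, 22, 21, 24, 40, 36, 34, 39, 29]
Pivot position: 3

After partitioning with pivot 24, the array becomes [20, 22, 21, 24, 40, 36, 34, 39, 29]. The pivot is placed at index 3. All elements to the left of the pivot are <= 24, and all elements to the right are > 24.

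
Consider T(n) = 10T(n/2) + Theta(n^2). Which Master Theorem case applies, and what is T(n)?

Master Theorem for T(n) = 10T(n/2) + O(n^2):

a = 10, b = 2, c = 2
log_b(a) = log_2(10) = 3.3219

Case 1: c = 2 < log_2(10) = 3.3219
T(n) = O(n^(log_2 10))

For T(n) = 10T(n/2) + O(n^2): log_2(10) = 3.3219. This is Case 1 of the Master Theorem (c < log_b(a), work dominated by leaves), giving O(n^(log_2 10)).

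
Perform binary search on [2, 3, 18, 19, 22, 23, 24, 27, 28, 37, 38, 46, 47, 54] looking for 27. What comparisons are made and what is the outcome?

Binary search for 27 in [2, 3, 18, 19, 22, 23, 24, 27, 28, 37, 38, 46, 47, 54]:

lo=0, hi=13, mid=6, arr[mid]=24 -> 24 < 27, search right half
lo=7, hi=13, mid=10, arr[mid]=38 -> 38 > 27, search left half
lo=7, hi=9, mid=8, arr[mid]=28 -> 28 > 27, search left half
lo=7, hi=7, mid=7, arr[mid]=27 -> Found target at index 7!

Binary search finds 27 at index 7 after 4 comparisons. The search repeatedly halves the search space by comparing with the middle element.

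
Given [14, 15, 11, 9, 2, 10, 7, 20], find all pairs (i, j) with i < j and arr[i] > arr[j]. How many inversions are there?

Finding inversions in [14, 15, 11, 9, 2, 10, 7, 20]:

(0, 2): arr[0]=14 > arr[2]=11
(0, 3): arr[0]=14 > arr[3]=9
(0, 4): arr[0]=14 > arr[4]=2
(0, 5): arr[0]=14 > arr[5]=10
(0, 6): arr[0]=14 > arr[6]=7
(1, 2): arr[1]=15 > arr[2]=11
(1, 3): arr[1]=15 > arr[3]=9
(1, 4): arr[1]=15 > arr[4]=2
(1, 5): arr[1]=15 > arr[5]=10
(1, 6): arr[1]=15 > arr[6]=7
(2, 3): arr[2]=11 > arr[3]=9
(2, 4): arr[2]=11 > arr[4]=2
(2, 5): arr[2]=11 > arr[5]=10
(2, 6): arr[2]=11 > arr[6]=7
(3, 4): arr[3]=9 > arr[4]=2
(3, 6): arr[3]=9 > arr[6]=7
(5, 6): arr[5]=10 > arr[6]=7

Total inversions: 17

The array has 17 inversion(s): (0,2), (0,3), (0,4), (0,5), (0,6), (1,2), (1,3), (1,4), (1,5), (1,6), (2,3), (2,4), (2,5), (2,6), (3,4), (3,6), (5,6). Each pair (i,j) satisfies i < j and arr[i] > arr[j].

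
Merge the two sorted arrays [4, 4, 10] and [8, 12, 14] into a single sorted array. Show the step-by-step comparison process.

Merging process:

Compare 4 vs 8: take 4 from left. Merged: [4]
Compare 4 vs 8: take 4 from left. Merged: [4, 4]
Compare 10 vs 8: take 8 from right. Merged: [4, 4, 8]
Compare 10 vs 12: take 10 from left. Merged: [4, 4, 8, 10]
Append remaining from right: [12, 14]. Merged: [4, 4, 8, 10, 12, 14]

Final merged array: [4, 4, 8, 10, 12, 14]
Total comparisons: 4

The merged array is [4, 4, 8, 10, 12, 14], requiring 4 comparisons. The merge step runs in O(n) time where n is the total number of elements.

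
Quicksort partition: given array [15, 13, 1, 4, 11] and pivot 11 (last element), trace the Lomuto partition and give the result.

Lomuto partition with pivot = 11:

Initial array: [15, 13, 1, 4, 11]

arr[0]=15 > 11: no swap
arr[1]=13 > 11: no swap
arr[2]=1 <= 11: swap with position 0, array becomes [1, 13, 15, 4, 11]
arr[3]=4 <= 11: swap with position 1, array becomes [1, 4, 15, 13, 11]

Place pivot at position 2: [1, 4, 11, 13, 15]
Pivot position: 2

After partitioning with pivot 11, the array becomes [1, 4, 11, 13, 15]. The pivot is placed at index 2. All elements to the left of the pivot are <= 11, and all elements to the right are > 11.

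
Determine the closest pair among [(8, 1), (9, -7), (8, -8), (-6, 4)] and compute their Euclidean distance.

Computing all pairwise distances among 4 points:

d((8, 1), (9, -7)) = 8.0623
d((8, 1), (8, -8)) = 9.0
d((8, 1), (-6, 4)) = 14.3178
d((9, -7), (8, -8)) = 1.4142 <-- minimum
d((9, -7), (-6, 4)) = 18.6011
d((8, -8), (-6, 4)) = 18.4391

Closest pair: (9, -7) and (8, -8) with distance 1.4142

The closest pair is (9, -7) and (8, -8) with Euclidean distance 1.4142. For 4 points, brute-force pairwise comparison is shown above. For large n, the divide-and-conquer algorithm (sort by x, recurse on halves, check the dividing strip) achieves O(n log n).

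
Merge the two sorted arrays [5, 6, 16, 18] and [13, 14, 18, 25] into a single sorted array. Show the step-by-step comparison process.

Merging process:

Compare 5 vs 13: take 5 from left. Merged: [5]
Compare 6 vs 13: take 6 from left. Merged: [5, 6]
Compare 16 vs 13: take 13 from right. Merged: [5, 6, 13]
Compare 16 vs 14: take 14 from right. Merged: [5, 6, 13, 14]
Compare 16 vs 18: take 16 from left. Merged: [5, 6, 13, 14, 16]
Compare 18 vs 18: take 18 from left. Merged: [5, 6, 13, 14, 16, 18]
Append remaining from right: [18, 25]. Merged: [5, 6, 13, 14, 16, 18, 18, 25]

Final merged array: [5, 6, 13, 14, 16, 18, 18, 25]
Total comparisons: 6

The merged array is [5, 6, 13, 14, 16, 18, 18, 25], requiring 6 comparisons. The merge step runs in O(n) time where n is the total number of elements.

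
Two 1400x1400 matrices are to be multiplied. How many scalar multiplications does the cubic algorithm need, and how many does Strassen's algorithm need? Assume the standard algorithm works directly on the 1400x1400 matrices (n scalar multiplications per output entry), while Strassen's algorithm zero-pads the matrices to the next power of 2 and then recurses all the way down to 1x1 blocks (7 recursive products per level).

Matrix multiplication for 1400x1400 matrices:

Strassen's algorithm requires power-of-2 dimensions. Pad 1400x1400 to 2048x2048 (next power of 2).

Standard algorithm: 1400^3 = 2744000000 multiplications
Strassen's algorithm: 7^(log2(2048)) = 7^11 = 1977326743 multiplications
Savings: 2744000000 - 1977326743 = 766673257 multiplications

Standard: 2744000000 multiplications (1400^3). Strassen: 1977326743 multiplications (7^11, after padding to 2048x2048). Strassen reduces 8 recursive multiplications to 7 at each level.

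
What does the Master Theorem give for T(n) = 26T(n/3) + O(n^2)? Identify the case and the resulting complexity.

Master Theorem for T(n) = 26T(n/3) + O(n^2):

a = 26, b = 3, c = 2
log_b(a) = log_3(26) = 2.9656

Case 1: c = 2 < log_3(26) = 2.9656
T(n) = O(n^(log_3 26))

For T(n) = 26T(n/3) + O(n^2): log_3(26) = 2.9656. This is Case 1 of the Master Theorem (c < log_b(a), work dominated by leaves), giving O(n^(log_3 26)).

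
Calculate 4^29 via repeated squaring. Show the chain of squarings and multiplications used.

Computing 4^29 by squaring (build up from 4^1; each line after the first costs one multiplication):

4^1 = 4
4^2 = (4^1)^2 = 4^2 = 16
4^3 = 4 * 4^2 = 4 * 16 = 64
4^6 = (4^3)^2 = 64^2 = 4096
4^7 = 4 * 4^6 = 4 * 4096 = 16384
4^14 = (4^7)^2 = 16384^2 = 268435456
4^28 = (4^14)^2 = 268435456^2 = 72057594037927936
4^29 = 4 * 4^28 = 4 * 72057594037927936 = 288230376151711744

Result: 288230376151711744
Multiplications needed: 7 (7 lines after 4^1)

4^29 = 288230376151711744. Using exponentiation by squaring, this requires 7 multiplications. The key idea: if the exponent is even, square the half-power; if odd, multiply by the base once.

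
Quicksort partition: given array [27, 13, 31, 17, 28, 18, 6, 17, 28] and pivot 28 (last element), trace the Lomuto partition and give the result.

Lomuto partition with pivot = 28:

Initial array: [27, 13, 31, 17, 28, 18, 6, 17, 28]

arr[0]=27 <= 28: swap with position 0, array becomes [27, 13, 31, 17, 28, 18, 6, 17, 28]
arr[1]=13 <= 28: swap with position 1, array becomes [27, 13, 31, 17, 28, 18, 6, 17, 28]
arr[2]=31 > 28: no swap
arr[3]=17 <= 28: swap with position 2, array becomes [27, 13, 17, 31, 28, 18, 6, 17, 28]
arr[4]=28 <= 28: swap with position 3, array becomes [27, 13, 17, 28, 31, 18, 6, 17, 28]
arr[5]=18 <= 28: swap with position 4, array becomes [27, 13, 17, 28, 18, 31, 6, 17, 28]
arr[6]=6 <= 28: swap with position 5, array becomes [27, 13, 17, 28, 18, 6, 31, 17, 28]
arr[7]=17 <= 28: swap with position 6, array becomes [27, 13, 17, 28, 18, 6, 17, 31, 28]

Place pivot at position 7: [27, 13, 17, 28, 18, 6, 17, 28, 31]
Pivot position: 7

After partitioning with pivot 28, the array becomes [27, 13, 17, 28, 18, 6, 17, 28, 31]. The pivot is placed at index 7. All elements to the left of the pivot are <= 28, and all elements to the right are > 28.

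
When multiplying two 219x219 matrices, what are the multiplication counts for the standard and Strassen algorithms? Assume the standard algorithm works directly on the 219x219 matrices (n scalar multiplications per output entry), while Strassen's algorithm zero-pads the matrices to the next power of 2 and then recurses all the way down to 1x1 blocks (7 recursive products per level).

Matrix multiplication for 219x219 matrices:

Strassen's algorithm requires power-of-2 dimensions. Pad 219x219 to 256x256 (next power of 2).

Standard algorithm: 219^3 = 10503459 multiplications
Strassen's algorithm: 7^(log2(256)) = 7^8 = 5764801 multiplications
Savings: 10503459 - 5764801 = 4738658 multiplications

Standard: 10503459 multiplications (219^3). Strassen: 5764801 multiplications (7^8, after padding to 256x256). Strassen reduces 8 recursive multiplications to 7 at each level.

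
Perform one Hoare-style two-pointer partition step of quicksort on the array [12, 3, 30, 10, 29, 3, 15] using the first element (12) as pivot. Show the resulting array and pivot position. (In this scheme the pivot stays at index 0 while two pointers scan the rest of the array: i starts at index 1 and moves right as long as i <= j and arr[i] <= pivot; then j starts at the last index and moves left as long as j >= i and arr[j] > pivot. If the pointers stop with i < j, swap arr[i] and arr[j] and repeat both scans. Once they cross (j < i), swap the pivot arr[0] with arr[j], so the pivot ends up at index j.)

Hoare-style two-pointer partition with pivot = 12:

Initial array: [12, 3, 30, 10, 29, 3, 15]

Pointers start at i = 1, j = 6.
i stops at index 2 (arr[2]=30 > 12), j stops at index 5 (arr[5]=3 <= 12): swap arr[2] and arr[5], array becomes [12, 3, 3, 10, 29, 30, 15]
i ends at 4, j ends at 3: the pointers have crossed (j < i), so scanning stops.

Swap pivot arr[0] with arr[3] to place pivot at position 3: [10, 3, 3, 12, 29, 30, 15]
Pivot position: 3

After partitioning with pivot 12, the array becomes [10, 3, 3, 12, 29, 30, 15]. The pivot is placed at index 3. All elements to the left of the pivot are <= 12, and all elements to the right are > 12.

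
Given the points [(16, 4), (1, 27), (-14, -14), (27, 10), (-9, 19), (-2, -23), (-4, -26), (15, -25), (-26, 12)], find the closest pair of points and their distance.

Computing all pairwise distances among 9 points:

d((16, 4), (1, 27)) = 27.4591
d((16, 4), (-14, -14)) = 34.9857
d((16, 4), (27, 10)) = 12.53
d((16, 4), (-9, 19)) = 29.1548
d((16, 4), (-2, -23)) = 32.45
d((16, 4), (-4, -26)) = 36.0555
d((16, 4), (15, -25)) = 29.0172
d((16, 4), (-26, 12)) = 42.7551
d((1, 27), (-14, -14)) = 43.6578
d((1, 27), (27, 10)) = 31.0644
d((1, 27), (-9, 19)) = 12.8062
d((1, 27), (-2, -23)) = 50.0899
d((1, 27), (-4, -26)) = 53.2353
d((1, 27), (15, -25)) = 53.8516
d((1, 27), (-26, 12)) = 30.8869
d((-14, -14), (27, 10)) = 47.5079
d((-14, -14), (-9, 19)) = 33.3766
d((-14, -14), (-2, -23)) = 15.0
d((-14, -14), (-4, -26)) = 15.6205
d((-14, -14), (15, -25)) = 31.0161
d((-14, -14), (-26, 12)) = 28.6356
d((27, 10), (-9, 19)) = 37.108
d((27, 10), (-2, -23)) = 43.9318
d((27, 10), (-4, -26)) = 47.5079
d((27, 10), (15, -25)) = 37.0
d((27, 10), (-26, 12)) = 53.0377
d((-9, 19), (-2, -23)) = 42.5793
d((-9, 19), (-4, -26)) = 45.2769
d((-9, 19), (15, -25)) = 50.1199
d((-9, 19), (-26, 12)) = 18.3848
d((-2, -23), (-4, -26)) = 3.6056 <-- minimum
d((-2, -23), (15, -25)) = 17.1172
d((-2, -23), (-26, 12)) = 42.4382
d((-4, -26), (15, -25)) = 19.0263
d((-4, -26), (-26, 12)) = 43.909
d((15, -25), (-26, 12)) = 55.2268

Closest pair: (-2, -23) and (-4, -26) with distance 3.6056

The closest pair is (-2, -23) and (-4, -26) with Euclidean distance 3.6056. For 9 points, brute-force pairwise comparison is shown above. For large n, the divide-and-conquer algorithm (sort by x, recurse on halves, check the dividing strip) achieves O(n log n).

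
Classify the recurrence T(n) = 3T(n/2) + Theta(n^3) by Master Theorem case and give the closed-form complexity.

Master Theorem for T(n) = 3T(n/2) + O(n^3):

a = 3, b = 2, c = 3
log_b(a) = log_2(3) = 1.5850

Case 3: c = 3 > log_2(3) = 1.5850
T(n) = O(n^3) = O(n^3)

For T(n) = 3T(n/2) + O(n^3): log_2(3) = 1.5850. This is Case 3 of the Master Theorem (c > log_b(a), work dominated by root), giving O(n^3).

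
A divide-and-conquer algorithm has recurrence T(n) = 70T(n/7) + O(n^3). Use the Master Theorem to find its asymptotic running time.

Master Theorem for T(n) = 70T(n/7) + O(n^3):

a = 70, b = 7, c = 3
log_b(a) = log_7(70) = 2.1833

Case 3: c = 3 > log_7(70) = 2.1833
T(n) = O(n^3) = O(n^3)

For T(n) = 70T(n/7) + O(n^3): log_7(70) = 2.1833. This is Case 3 of the Master Theorem (c > log_b(a), work dominated by root), giving O(n^3).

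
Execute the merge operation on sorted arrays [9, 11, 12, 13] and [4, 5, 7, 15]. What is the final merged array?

Merging process:

Compare 9 vs 4: take 4 from right. Merged: [4]
Compare 9 vs 5: take 5 from right. Merged: [4, 5]
Compare 9 vs 7: take 7 from right. Merged: [4, 5, 7]
Compare 9 vs 15: take 9 from left. Merged: [4, 5, 7, 9]
Compare 11 vs 15: take 11 from left. Merged: [4, 5, 7, 9, 11]
Compare 12 vs 15: take 12 from left. Merged: [4, 5, 7, 9, 11, 12]
Compare 13 vs 15: take 13 from left. Merged: [4, 5, 7, 9, 11, 12, 13]
Append remaining from right: [15]. Merged: [4, 5, 7, 9, 11, 12, 13, 15]

Final merged array: [4, 5, 7, 9, 11, 12, 13, 15]
Total comparisons: 7

The merged array is [4, 5, 7, 9, 11, 12, 13, 15], requiring 7 comparisons. The merge step runs in O(n) time where n is the total number of elements.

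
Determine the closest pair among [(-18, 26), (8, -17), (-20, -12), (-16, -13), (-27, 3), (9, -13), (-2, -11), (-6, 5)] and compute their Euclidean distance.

Computing all pairwise distances among 8 points:

d((-18, 26), (8, -17)) = 50.2494
d((-18, 26), (-20, -12)) = 38.0526
d((-18, 26), (-16, -13)) = 39.0512
d((-18, 26), (-27, 3)) = 24.6982
d((-18, 26), (9, -13)) = 47.4342
d((-18, 26), (-2, -11)) = 40.3113
d((-18, 26), (-6, 5)) = 24.1868
d((8, -17), (-20, -12)) = 28.4429
d((8, -17), (-16, -13)) = 24.3311
d((8, -17), (-27, 3)) = 40.3113
d((8, -17), (9, -13)) = 4.1231 <-- minimum
d((8, -17), (-2, -11)) = 11.6619
d((8, -17), (-6, 5)) = 26.0768
d((-20, -12), (-16, -13)) = 4.1231 <-- minimum
d((-20, -12), (-27, 3)) = 16.5529
d((-20, -12), (9, -13)) = 29.0172
d((-20, -12), (-2, -11)) = 18.0278
d((-20, -12), (-6, 5)) = 22.0227
d((-16, -13), (-27, 3)) = 19.4165
d((-16, -13), (9, -13)) = 25.0
d((-16, -13), (-2, -11)) = 14.1421
d((-16, -13), (-6, 5)) = 20.5913
d((-27, 3), (9, -13)) = 39.3954
d((-27, 3), (-2, -11)) = 28.6531
d((-27, 3), (-6, 5)) = 21.095
d((9, -13), (-2, -11)) = 11.1803
d((9, -13), (-6, 5)) = 23.4307
d((-2, -11), (-6, 5)) = 16.4924

Minimum distance: 4.1231 (tie among 2 pairs: (8, -17) and (9, -13); (-20, -12) and (-16, -13))

The minimum Euclidean distance is 4.1231. There is a tie: 2 pairs achieve this minimum — (8, -17) and (9, -13); (-20, -12) and (-16, -13). Any of these is a valid closest pair. For 8 points, brute-force pairwise comparison is shown above. For large n, the divide-and-conquer algorithm (sort by x, recurse on halves, check the dividing strip) achieves O(n log n).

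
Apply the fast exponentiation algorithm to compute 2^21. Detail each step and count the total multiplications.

Computing 2^21 by squaring (build up from 2^1; each line after the first costs one multiplication):

2^1 = 2
2^2 = (2^1)^2 = 2^2 = 4
2^4 = (2^2)^2 = 4^2 = 16
2^5 = 2 * 2^4 = 2 * 16 = 32
2^10 = (2^5)^2 = 32^2 = 1024
2^20 = (2^10)^2 = 1024^2 = 1048576
2^21 = 2 * 2^20 = 2 * 1048576 = 2097152

Result: 2097152
Multiplications needed: 6 (6 lines after 2^1)

2^21 = 2097152. Using exponentiation by squaring, this requires 6 multiplications. The key idea: if the exponent is even, square the half-power; if odd, multiply by the base once.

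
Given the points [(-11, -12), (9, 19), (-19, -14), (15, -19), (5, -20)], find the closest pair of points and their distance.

Computing all pairwise distances among 5 points:

d((-11, -12), (9, 19)) = 36.8917
d((-11, -12), (-19, -14)) = 8.2462 <-- minimum
d((-11, -12), (15, -19)) = 26.9258
d((-11, -12), (5, -20)) = 17.8885
d((9, 19), (-19, -14)) = 43.2782
d((9, 19), (15, -19)) = 38.4708
d((9, 19), (5, -20)) = 39.2046
d((-19, -14), (15, -19)) = 34.3657
d((-19, -14), (5, -20)) = 24.7386
d((15, -19), (5, -20)) = 10.0499

Closest pair: (-11, -12) and (-19, -14) with distance 8.2462

The closest pair is (-11, -12) and (-19, -14) with Euclidean distance 8.2462. For 5 points, brute-force pairwise comparison is shown above. For large n, the divide-and-conquer algorithm (sort by x, recurse on halves, check the dividing strip) achieves O(n log n).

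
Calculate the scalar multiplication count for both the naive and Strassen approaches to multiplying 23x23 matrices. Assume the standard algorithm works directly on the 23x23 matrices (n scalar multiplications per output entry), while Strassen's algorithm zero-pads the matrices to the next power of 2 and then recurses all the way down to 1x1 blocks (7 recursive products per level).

Matrix multiplication for 23x23 matrices:

Strassen's algorithm requires power-of-2 dimensions. Pad 23x23 to 32x32 (next power of 2).

Standard algorithm: 23^3 = 12167 multiplications
Strassen's algorithm: 7^(log2(32)) = 7^5 = 16807 multiplications
Difference: 12167 - 16807 = -4640 (Strassen uses MORE here due to padding overhead — for small or just-over-power-of-2 n, padding can outweigh the per-level savings)

Standard: 12167 multiplications (23^3). Strassen: 16807 multiplications (7^5, after padding to 32x32). Strassen reduces 8 recursive multiplications to 7 at each level.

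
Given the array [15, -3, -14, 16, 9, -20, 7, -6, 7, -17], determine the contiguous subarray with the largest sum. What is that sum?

Using Kadane's algorithm on [15, -3, -14, 16, 9, -20, 7, -6, 7, -17]:

Scanning through the array:
Position 1 (value -3): max_ending_here = 12, max_so_far = 15
Position 2 (value -14): max_ending_here = -2, max_so_far = 15
Position 3 (value 16): max_ending_here = 16, max_so_far = 16
Position 4 (value 9): max_ending_here = 25, max_so_far = 25
Position 5 (value -20): max_ending_here = 5, max_so_far = 25
Position 6 (value 7): max_ending_here = 12, max_so_far = 25
Position 7 (value -6): max_ending_here = 6, max_so_far = 25
Position 8 (value 7): max_ending_here = 13, max_so_far = 25
Position 9 (value -17): max_ending_here = -4, max_so_far = 25

Maximum subarray: [16, 9]
Maximum sum: 25

The maximum subarray is [16, 9] with sum 25. This subarray runs from index 3 to index 4.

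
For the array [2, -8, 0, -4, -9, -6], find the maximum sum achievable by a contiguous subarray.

Using Kadane's algorithm on [2, -8, 0, -4, -9, -6]:

Scanning through the array:
Position 1 (value -8): max_ending_here = -6, max_so_far = 2
Position 2 (value 0): max_ending_here = 0, max_so_far = 2
Position 3 (value -4): max_ending_here = -4, max_so_far = 2
Position 4 (value -9): max_ending_here = -9, max_so_far = 2
Position 5 (value -6): max_ending_here = -6, max_so_far = 2

Maximum subarray: [2]
Maximum sum: 2

The maximum subarray is [2] with sum 2. This subarray runs from index 0 to index 0.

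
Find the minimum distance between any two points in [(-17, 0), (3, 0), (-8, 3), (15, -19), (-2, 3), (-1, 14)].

Computing all pairwise distances among 6 points:

d((-17, 0), (3, 0)) = 20.0
d((-17, 0), (-8, 3)) = 9.4868
d((-17, 0), (15, -19)) = 37.2156
d((-17, 0), (-2, 3)) = 15.2971
d((-17, 0), (-1, 14)) = 21.2603
d((3, 0), (-8, 3)) = 11.4018
d((3, 0), (15, -19)) = 22.4722
d((3, 0), (-2, 3)) = 5.831 <-- minimum
d((3, 0), (-1, 14)) = 14.5602
d((-8, 3), (15, -19)) = 31.8277
d((-8, 3), (-2, 3)) = 6.0
d((-8, 3), (-1, 14)) = 13.0384
d((15, -19), (-2, 3)) = 27.8029
d((15, -19), (-1, 14)) = 36.6742
d((-2, 3), (-1, 14)) = 11.0454

Closest pair: (3, 0) and (-2, 3) with distance 5.831

The closest pair is (3, 0) and (-2, 3) with Euclidean distance 5.831. For 6 points, brute-force pairwise comparison is shown above. For large n, the divide-and-conquer algorithm (sort by x, recurse on halves, check the dividing strip) achieves O(n log n).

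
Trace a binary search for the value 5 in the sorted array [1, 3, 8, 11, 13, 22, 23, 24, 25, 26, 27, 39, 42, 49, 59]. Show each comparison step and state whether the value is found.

Binary search for 5 in [1, 3, 8, 11, 13, 22, 23, 24, 25, 26, 27, 39, 42, 49, 59]:

lo=0, hi=14, mid=7, arr[mid]=24 -> 24 > 5, search left half
lo=0, hi=6, mid=3, arr[mid]=11 -> 11 > 5, search left half
lo=0, hi=2, mid=1, arr[mid]=3 -> 3 < 5, search right half
lo=2, hi=2, mid=2, arr[mid]=8 -> 8 > 5, search left half
lo=2 > hi=1, target 5 not found

Binary search determines that 5 is not in the array after 4 comparisons. The search space was exhausted without finding the target.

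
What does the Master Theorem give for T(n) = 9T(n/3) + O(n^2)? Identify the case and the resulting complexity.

Master Theorem for T(n) = 9T(n/3) + O(n^2):

a = 9, b = 3, c = 2
log_b(a) = log_3(9) = 2.0000

Case 2: c = 2 = log_3(9) = 2.0000
T(n) = O(n^2 log n) = O(n^2 log n)

For T(n) = 9T(n/3) + O(n^2): log_3(9) = 2.0000. This is Case 2 of the Master Theorem (c = log_b(a), equal work at all levels), giving O(n^2 log n).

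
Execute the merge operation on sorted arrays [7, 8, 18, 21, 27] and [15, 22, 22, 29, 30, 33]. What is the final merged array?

Merging process:

Compare 7 vs 15: take 7 from left. Merged: [7]
Compare 8 vs 15: take 8 from left. Merged: [7, 8]
Compare 18 vs 15: take 15 from right. Merged: [7, 8, 15]
Compare 18 vs 22: take 18 from left. Merged: [7, 8, 15, 18]
Compare 21 vs 22: take 21 from left. Merged: [7, 8, 15, 18, 21]
Compare 27 vs 22: take 22 from right. Merged: [7, 8, 15, 18, 21, 22]
Compare 27 vs 22: take 22 from right. Merged: [7, 8, 15, 18, 21, 22, 22]
Compare 27 vs 29: take 27 from left. Merged: [7, 8, 15, 18, 21, 22, 22, 27]
Append remaining from right: [29, 30, 33]. Merged: [7, 8, 15, 18, 21, 22, 22, 27, 29, 30, 33]

Final merged array: [7, 8, 15, 18, 21, 22, 22, 27, 29, 30, 33]
Total comparisons: 8

The merged array is [7, 8, 15, 18, 21, 22, 22, 27, 29, 30, 33], requiring 8 comparisons. The merge step runs in O(n) time where n is the total number of elements.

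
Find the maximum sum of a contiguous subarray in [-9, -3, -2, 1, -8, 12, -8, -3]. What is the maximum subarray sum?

Using Kadane's algorithm on [-9, -3, -2, 1, -8, 12, -8, -3]:

Scanning through the array:
Position 1 (value -3): max_ending_here = -3, max_so_far = -3
Position 2 (value -2): max_ending_here = -2, max_so_far = -2
Position 3 (value 1): max_ending_here = 1, max_so_far = 1
Position 4 (value -8): max_ending_here = -7, max_so_far = 1
Position 5 (value 12): max_ending_here = 12, max_so_far = 12
Position 6 (value -8): max_ending_here = 4, max_so_far = 12
Position 7 (value -3): max_ending_here = 1, max_so_far = 12

Maximum subarray: [12]
Maximum sum: 12

The maximum subarray is [12] with sum 12. This subarray runs from index 5 to index 5.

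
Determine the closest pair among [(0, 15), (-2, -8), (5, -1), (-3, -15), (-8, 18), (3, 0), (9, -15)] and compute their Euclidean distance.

Computing all pairwise distances among 7 points:

d((0, 15), (-2, -8)) = 23.0868
d((0, 15), (5, -1)) = 16.7631
d((0, 15), (-3, -15)) = 30.1496
d((0, 15), (-8, 18)) = 8.544
d((0, 15), (3, 0)) = 15.2971
d((0, 15), (9, -15)) = 31.3209
d((-2, -8), (5, -1)) = 9.8995
d((-2, -8), (-3, -15)) = 7.0711
d((-2, -8), (-8, 18)) = 26.6833
d((-2, -8), (3, 0)) = 9.434
d((-2, -8), (9, -15)) = 13.0384
d((5, -1), (-3, -15)) = 16.1245
d((5, -1), (-8, 18)) = 23.0217
d((5, -1), (3, 0)) = 2.2361 <-- minimum
d((5, -1), (9, -15)) = 14.5602
d((-3, -15), (-8, 18)) = 33.3766
d((-3, -15), (3, 0)) = 16.1555
d((-3, -15), (9, -15)) = 12.0
d((-8, 18), (3, 0)) = 21.095
d((-8, 18), (9, -15)) = 37.1214
d((3, 0), (9, -15)) = 16.1555

Closest pair: (5, -1) and (3, 0) with distance 2.2361

The closest pair is (5, -1) and (3, 0) with Euclidean distance 2.2361. For 7 points, brute-force pairwise comparison is shown above. For large n, the divide-and-conquer algorithm (sort by x, recurse on halves, check the dividing strip) achieves O(n log n).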